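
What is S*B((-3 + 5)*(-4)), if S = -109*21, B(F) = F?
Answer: 18312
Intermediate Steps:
S = -2289
S*B((-3 + 5)*(-4)) = -2289*(-3 + 5)*(-4) = -4578*(-4) = -2289*(-8) = 18312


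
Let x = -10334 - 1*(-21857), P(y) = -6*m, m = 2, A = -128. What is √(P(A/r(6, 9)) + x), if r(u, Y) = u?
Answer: 3*√1279 ≈ 107.29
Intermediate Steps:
P(y) = -12 (P(y) = -6*2 = -12)
x = 11523 (x = -10334 + 21857 = 11523)
√(P(A/r(6, 9)) + x) = √(-12 + 11523) = √11511 = 3*√1279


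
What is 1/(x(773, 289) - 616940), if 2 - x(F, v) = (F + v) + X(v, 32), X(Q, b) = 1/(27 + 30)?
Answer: -57/35226001 ≈ -1.6181e-6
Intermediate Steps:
X(Q, b) = 1/57
x(F, v) = 113/57 - F - v (x(F, v) = 2 - ((F + v) + 1/57) = 2 - (1/57 + F + v) = 2 + (-1/57 - F - v) = 113/57 - F - v)
1/(x(773, 289) - 616940) = 1/((113/57 - 1*773 - 1*289) - 616940) = 1/((113/57 - 773 - 289) - 616940) = 1/(-60421/57 - 616940) = 1/(-35226001/57) = -57/35226001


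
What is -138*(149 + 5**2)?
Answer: -24012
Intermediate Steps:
-138*(149 + 5**2) = -138*(149 + 25) = -138*174 = -1*24012 = -24012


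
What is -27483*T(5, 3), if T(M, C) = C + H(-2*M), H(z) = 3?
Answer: -164898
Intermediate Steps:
T(M, C) = 3 + C (T(M, C) = C + 3 = 3 + C)
-27483*T(5, 3) = -27483*(3 + 3) = -27483*6 = -164898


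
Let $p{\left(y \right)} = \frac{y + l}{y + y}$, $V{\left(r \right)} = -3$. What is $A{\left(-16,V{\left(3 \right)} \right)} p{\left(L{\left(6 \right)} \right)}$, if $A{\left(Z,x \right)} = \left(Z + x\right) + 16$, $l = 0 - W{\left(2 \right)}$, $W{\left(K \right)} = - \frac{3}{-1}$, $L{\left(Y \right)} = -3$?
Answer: $-3$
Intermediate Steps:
$W{\left(K \right)} = 3$ ($W{\left(K \right)} = \left(-3\right) \left(-1\right) = 3$)
$l = -3$ ($l = 0 - 3 = -3$)
$p{\left(y \right)} = \frac{-3 + y}{2 y}$ ($p{\left(y \right)} = \frac{y - 3}{y + y} = \frac{-3 + y}{2 y}$)
$A{\left(Z,x \right)} = 16 + Z + x$
$A{\left(-16,V{\left(3 \right)} \right)} p{\left(L{\left(6 \right)} \right)} = \left(16 - 16 - 3\right) \frac{-3 - 3}{2 \left(-3\right)} = - 3 \cdot \frac{1}{2} \left(- \frac{1}{3}\right) \left(-6\right) = \left(-3\right) 1 = -3$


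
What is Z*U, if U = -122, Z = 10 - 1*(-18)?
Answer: -3416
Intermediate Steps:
Z = 28 (Z = 10 + 18 = 28)
Z*U = 28*(-122) = -3416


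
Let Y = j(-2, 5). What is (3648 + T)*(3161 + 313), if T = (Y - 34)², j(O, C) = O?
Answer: 17175456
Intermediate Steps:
Y = -2
T = 1296 (T = (-2 - 34)² = (-36)² = 1296)
(3648 + T)*(3161 + 313) = (3648 + 1296)*(3161 + 313) = 4944*3474 = 17175456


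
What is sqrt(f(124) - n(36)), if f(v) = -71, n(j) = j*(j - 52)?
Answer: sqrt(505) ≈ 22.472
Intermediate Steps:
n(j) = j*(-52 + j)
sqrt(f(124) - n(36)) = sqrt(-71 - 36*(-52 + 36)) = sqrt(-71 - 36*(-16)) = sqrt(-71 - 1*(-576)) = sqrt(-71 + 576) = sqrt(505)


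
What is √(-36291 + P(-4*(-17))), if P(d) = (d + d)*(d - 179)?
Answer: I*√51387 ≈ 226.69*I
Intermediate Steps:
P(d) = 2*d*(-179 + d) (P(d) = (2*d)*(-179 + d) = 2*d*(-179 + d))
√(-36291 + P(-4*(-17))) = √(-36291 + 2*(-4*(-17))*(-179 - 4*(-17))) = √(-36291 + 2*68*(-179 + 68)) = √(-36291 + 2*68*(-111)) = √(-36291 - 15096) = √(-51387) = I*√51387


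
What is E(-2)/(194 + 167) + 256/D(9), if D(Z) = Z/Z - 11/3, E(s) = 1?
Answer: -34655/361 ≈ -95.997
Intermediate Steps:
D(Z) = -8/3 (D(Z) = 1 - 11*1/3 = 1 - 11/3 = -8/3)
E(-2)/(194 + 167) + 256/D(9) = 1/(194 + 167) + 256/(-8/3) = 1/361 + 256*(-3/8) = 1*(1/361) - 96 = 1/361 - 96 = -34655/361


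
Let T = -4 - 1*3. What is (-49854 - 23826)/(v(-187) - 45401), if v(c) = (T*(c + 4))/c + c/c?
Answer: 13778160/8491081 ≈ 1.6227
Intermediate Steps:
T = -7 (T = -4 - 3 = -7)
v(c) = 1 + (-28 - 7*c)/c (v(c) = (-7*(c + 4))/c + c/c = (-7*(4 + c))/c + 1 = (-28 - 7*c)/c + 1 = 1 + (-28 - 7*c)/c)
(-49854 - 23826)/(v(-187) - 45401) = (-49854 - 23826)/((-6 - 28/(-187)) - 45401) = -73680/((-6 - 28*(-1/187)) - 45401) = -73680/((-6 + 28/187) - 45401) = -73680/(-1094/187 - 45401) = -73680/(-8491081/187) = -73680*(-187/8491081) = 13778160/8491081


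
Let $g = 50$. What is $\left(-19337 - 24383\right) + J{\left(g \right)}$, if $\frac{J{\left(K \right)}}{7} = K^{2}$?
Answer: $-26220$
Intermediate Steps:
$J{\left(K \right)} = 7 K^{2}$
$\left(-19337 - 24383\right) + J{\left(g \right)} = \left(-19337 - 24383\right) + 7 \cdot 50^{2} = -43720 + 7 \cdot 2500 = -43720 + 17500 = -26220$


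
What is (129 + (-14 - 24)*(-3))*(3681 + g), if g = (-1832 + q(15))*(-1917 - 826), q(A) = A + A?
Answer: 1202015781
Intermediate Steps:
q(A) = 2*A
g = 4942886 (g = (-1832 + 2*15)*(-1917 - 826) = (-1832 + 30)*(-2743) = -1802*(-2743) = 4942886)
(129 + (-14 - 24)*(-3))*(3681 + g) = (129 + (-14 - 24)*(-3))*(3681 + 4942886) = (129 - 38*(-3))*4946567 = (129 + 114)*4946567 = 243*4946567 = 1202015781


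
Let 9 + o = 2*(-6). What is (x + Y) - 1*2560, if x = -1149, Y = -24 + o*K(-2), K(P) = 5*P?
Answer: -3523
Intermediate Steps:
o = -21 (o = -9 + 2*(-6) = -9 - 12 = -21)
Y = 186 (Y = -24 - 105*(-2) = -24 - 21*(-10) = -24 + 210 = 186)
(x + Y) - 1*2560 = (-1149 + 186) - 1*2560 = -963 - 2560 = -3523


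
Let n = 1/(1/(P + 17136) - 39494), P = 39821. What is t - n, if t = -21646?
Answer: -48691805843065/2249459757 ≈ -21646.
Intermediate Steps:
n = -56957/2249459757 (n = 1/(1/(39821 + 17136) - 39494) = 1/(1/56957 - 39494) = 1/(-2249459757/56957) = -56957/2249459757 ≈ -2.5320e-5)
t - n = -21646 - 1*(-56957/2249459757) = -21646 + 56957/2249459757 = -48691805843065/2249459757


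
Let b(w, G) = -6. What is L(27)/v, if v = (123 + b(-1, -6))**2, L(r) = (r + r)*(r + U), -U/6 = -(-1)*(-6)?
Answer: 42/169 ≈ 0.24852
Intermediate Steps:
U = 36 (U = -(-6)*(-1*(-6)) = -(-6)*6 = -6*(-6) = 36)
L(r) = 2*r*(36 + r) (L(r) = (r + r)*(r + 36) = (2*r)*(36 + r) = 2*r*(36 + r))
v = 13689 (v = (123 - 6)**2 = 117**2 = 13689)
L(27)/v = (2*27*(36 + 27))/13689 = (2*27*63)*(1/13689) = 3402*(1/13689) = 42/169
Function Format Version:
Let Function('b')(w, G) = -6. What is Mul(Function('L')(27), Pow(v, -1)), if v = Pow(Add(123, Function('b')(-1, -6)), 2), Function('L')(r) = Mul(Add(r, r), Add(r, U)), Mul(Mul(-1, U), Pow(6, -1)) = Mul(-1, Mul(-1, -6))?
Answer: Rational(42, 169) ≈ 0.24852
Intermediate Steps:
U = 36 (U = Mul(-6, Mul(-1, Mul(-1, -6))) = Mul(-6, Mul(-1, 6)) = Mul(-6, -6) = 36)
Function('L')(r) = Mul(2, r, Add(36, r)) (Function('L')(r) = Mul(Add(r, r), Add(r, 36)) = Mul(Mul(2, r), Add(36, r)) = Mul(2, r, Add(36, r)))
v = 13689 (v = Pow(Add(123, -6), 2) = Pow(117, 2) = 13689)
Mul(Function('L')(27), Pow(v, -1)) = Mul(Mul(2, 27, Add(36, 27)), Pow(13689, -1)) = Mul(Mul(2, 27, 63), Rational(1, 13689)) = Mul(3402, Rational(1, 13689)) = Rational(42, 169)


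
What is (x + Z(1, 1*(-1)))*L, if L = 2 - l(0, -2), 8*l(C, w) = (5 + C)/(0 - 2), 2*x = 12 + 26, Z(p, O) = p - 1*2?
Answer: 333/8 ≈ 41.625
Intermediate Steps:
Z(p, O) = -2 + p (Z(p, O) = p - 2 = -2 + p)
x = 19 (x = (12 + 26)/2 = (1/2)*38 = 19)
l(C, w) = -5/16 - C/16 (l(C, w) = ((5 + C)/(0 - 2))/8 = ((5 + C)/(-2))/8 = ((5 + C)*(-1/2))/8 = (-5/2 - C/2)/8 = -5/16 - C/16)
L = 37/16 (L = 2 - (-5/16 - 1/16*0) = 2 - (-5/16 + 0) = 2 - 1*(-5/16) = 2 + 5/16 = 37/16 ≈ 2.3125)
(x + Z(1, 1*(-1)))*L = (19 + (-2 + 1))*(37/16) = (19 - 1)*(37/16) = 18*(37/16) = 333/8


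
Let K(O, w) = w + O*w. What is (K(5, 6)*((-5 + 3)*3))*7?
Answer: -1512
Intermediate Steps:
(K(5, 6)*((-5 + 3)*3))*7 = ((6*(1 + 5))*((-5 + 3)*3))*7 = ((6*6)*(-2*3))*7 = (36*(-6))*7 = -216*7 = -1512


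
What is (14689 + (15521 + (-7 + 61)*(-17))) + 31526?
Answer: 60818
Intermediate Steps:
(14689 + (15521 + (-7 + 61)*(-17))) + 31526 = (14689 + (15521 + 54*(-17))) + 31526 = (14689 + (15521 - 918)) + 31526 = (14689 + 14603) + 31526 = 29292 + 31526 = 60818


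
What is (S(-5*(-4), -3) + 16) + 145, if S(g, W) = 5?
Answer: 166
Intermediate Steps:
(S(-5*(-4), -3) + 16) + 145 = (5 + 16) + 145 = 21 + 145 = 166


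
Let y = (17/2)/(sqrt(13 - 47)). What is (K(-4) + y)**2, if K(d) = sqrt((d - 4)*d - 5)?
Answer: 199/8 - 3*I*sqrt(102)/2 ≈ 24.875 - 15.149*I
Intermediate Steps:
K(d) = sqrt(-5 + d*(-4 + d)) (K(d) = sqrt((-4 + d)*d - 5) = sqrt(d*(-4 + d) - 5) = sqrt(-5 + d*(-4 + d)))
y = -I*sqrt(34)/4 (y = (17*(1/2))/(sqrt(-34)) = 17/(2*((I*sqrt(34)))) = 17*(-I*sqrt(34)/34)/2 = -I*sqrt(34)/4 ≈ -1.4577*I)
(K(-4) + y)**2 = (sqrt(-5 + (-4)**2 - 4*(-4)) - I*sqrt(34)/4)**2 = (sqrt(-5 + 16 + 16) - I*sqrt(34)/4)**2 = (sqrt(27) - I*sqrt(34)/4)**2 = (3*sqrt(3) - I*sqrt(34)/4)**2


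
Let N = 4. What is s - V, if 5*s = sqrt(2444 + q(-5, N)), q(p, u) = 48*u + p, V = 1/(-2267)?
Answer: 1/2267 + sqrt(2631)/5 ≈ 10.259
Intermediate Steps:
V = -1/2267 ≈ -0.00044111
q(p, u) = p + 48*u
s = sqrt(2631)/5 (s = sqrt(2444 + (-5 + 48*4))/5 = sqrt(2444 + (-5 + 192))/5 = sqrt(2444 + 187)/5 = sqrt(2631)/5 ≈ 10.259)
s - V = sqrt(2631)/5 - 1*(-1/2267) = sqrt(2631)/5 + 1/2267 = 1/2267 + sqrt(2631)/5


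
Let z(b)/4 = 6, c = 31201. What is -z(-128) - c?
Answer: -31225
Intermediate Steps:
z(b) = 24 (z(b) = 4*6 = 24)
-z(-128) - c = -1*24 - 1*31201 = -24 - 31201 = -31225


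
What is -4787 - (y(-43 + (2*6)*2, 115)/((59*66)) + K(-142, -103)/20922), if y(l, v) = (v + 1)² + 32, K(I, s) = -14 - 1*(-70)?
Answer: -268788283/56109 ≈ -4790.5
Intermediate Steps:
K(I, s) = 56 (K(I, s) = -14 + 70 = 56)
y(l, v) = 32 + (1 + v)² (y(l, v) = (1 + v)² + 32 = 32 + (1 + v)²)
-4787 - (y(-43 + (2*6)*2, 115)/((59*66)) + K(-142, -103)/20922) = -4787 - ((32 + (1 + 115)²)/((59*66)) + 56/20922) = -4787 - ((32 + 116²)/3894 + 56*(1/20922)) = -4787 - ((32 + 13456)*(1/3894) + 28/10461) = -4787 - (13488*(1/3894) + 28/10461) = -4787 - (2248/649 + 28/10461) = -4787 - 1*194500/56109 = -4787 - 194500/56109 = -268788283/56109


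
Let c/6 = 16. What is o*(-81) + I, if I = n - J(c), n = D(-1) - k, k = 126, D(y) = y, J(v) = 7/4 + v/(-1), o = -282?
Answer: 91237/4 ≈ 22809.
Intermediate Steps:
c = 96 (c = 6*16 = 96)
J(v) = 7/4 - v (J(v) = 7*(¼) + v*(-1) = 7/4 - v)
n = -127 (n = -1 - 1*126 = -1 - 126 = -127)
I = -131/4 (I = -127 - (7/4 - 1*96) = -127 - (7/4 - 96) = -127 - 1*(-377/4) = -127 + 377/4 = -131/4 ≈ -32.750)
o*(-81) + I = -282*(-81) - 131/4 = 22842 - 131/4 = 91237/4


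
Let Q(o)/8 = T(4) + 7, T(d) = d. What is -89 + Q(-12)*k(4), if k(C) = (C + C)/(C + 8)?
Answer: -91/3 ≈ -30.333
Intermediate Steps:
k(C) = 2*C/(8 + C) (k(C) = (2*C)/(8 + C) = 2*C/(8 + C))
Q(o) = 88 (Q(o) = 8*(4 + 7) = 8*11 = 88)
-89 + Q(-12)*k(4) = -89 + 88*(2*4/(8 + 4)) = -89 + 88*(2*4/12) = -89 + 88*(2*4*(1/12)) = -89 + 88*(2/3) = -89 + 176/3 = -91/3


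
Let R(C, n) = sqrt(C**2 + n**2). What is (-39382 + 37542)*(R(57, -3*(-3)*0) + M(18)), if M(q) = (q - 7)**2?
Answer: -327520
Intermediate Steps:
M(q) = (-7 + q)**2
(-39382 + 37542)*(R(57, -3*(-3)*0) + M(18)) = (-39382 + 37542)*(sqrt(57**2 + (-3*(-3)*0)**2) + (-7 + 18)**2) = -1840*(sqrt(3249 + (9*0)**2) + 11**2) = -1840*(sqrt(3249 + 0**2) + 121) = -1840*(sqrt(3249 + 0) + 121) = -1840*(sqrt(3249) + 121) = -1840*(57 + 121) = -1840*178 = -327520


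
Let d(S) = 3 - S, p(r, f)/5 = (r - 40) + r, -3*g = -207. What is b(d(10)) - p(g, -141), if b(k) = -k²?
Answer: -539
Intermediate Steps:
g = 69 (g = -⅓*(-207) = 69)
p(r, f) = -200 + 10*r (p(r, f) = 5*((r - 40) + r) = 5*((-40 + r) + r) = 5*(-40 + 2*r) = -200 + 10*r)
b(d(10)) - p(g, -141) = -(3 - 1*10)² - (-200 + 10*69) = -(3 - 10)² - (-200 + 690) = -1*(-7)² - 1*490 = -1*49 - 490 = -49 - 490 = -539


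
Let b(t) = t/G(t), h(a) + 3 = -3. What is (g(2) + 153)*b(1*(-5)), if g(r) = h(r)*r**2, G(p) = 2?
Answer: -645/2 ≈ -322.50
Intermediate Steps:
h(a) = -6 (h(a) = -3 - 3 = -6)
g(r) = -6*r**2
b(t) = t/2
(g(2) + 153)*b(1*(-5)) = (-6*2**2 + 153)*((1*(-5))/2) = (-6*4 + 153)*((1/2)*(-5)) = (-24 + 153)*(-5/2) = 129*(-5/2) = -645/2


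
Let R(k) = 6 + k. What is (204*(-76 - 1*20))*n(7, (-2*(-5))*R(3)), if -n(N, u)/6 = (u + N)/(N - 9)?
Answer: -5698944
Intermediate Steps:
n(N, u) = -6*(N + u)/(-9 + N) (n(N, u) = -6*(u + N)/(N - 9) = -6*(N + u)/(-9 + N))
(204*(-76 - 1*20))*n(7, (-2*(-5))*R(3)) = (204*(-76 - 1*20))*(6*(-1*7 - (-2*(-5))*(6 + 3))/(-9 + 7)) = (204*(-76 - 20))*(6*(-7 - 10*9)/(-2)) = (204*(-96))*(6*(-½)*(-7 - 1*90)) = -117504*(-1)*(-7 - 90)/2 = -117504*(-1)*(-97)/2 = -19584*291 = -5698944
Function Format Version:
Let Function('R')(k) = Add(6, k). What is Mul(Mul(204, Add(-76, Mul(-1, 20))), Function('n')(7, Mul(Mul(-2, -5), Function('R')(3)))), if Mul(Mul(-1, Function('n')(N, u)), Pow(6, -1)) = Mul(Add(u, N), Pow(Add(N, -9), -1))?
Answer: -5698944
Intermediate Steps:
Function('n')(N, u) = Mul(-6, Pow(Add(-9, N), -1), Add(N, u)) (Function('n')(N, u) = Mul(-6, Mul(Add(u, N), Pow(Add(N, -9), -1))) = Mul(-6, Mul(Add(N, u), Pow(Add(-9, N), -1))) = Mul(-6, Mul(Pow(Add(-9, N), -1), Add(N, u))) = Mul(-6, Pow(Add(-9, N), -1), Add(N, u)))
Mul(Mul(204, Add(-76, Mul(-1, 20))), Function('n')(7, Mul(Mul(-2, -5), Function('R')(3)))) = Mul(Mul(204, Add(-76, Mul(-1, 20))), Mul(6, Pow(Add(-9, 7), -1), Add(Mul(-1, 7), Mul(-1, Mul(Mul(-2, -5), Add(6, 3)))))) = Mul(Mul(204, Add(-76, -20)), Mul(6, Pow(-2, -1), Add(-7, Mul(-1, Mul(10, 9))))) = Mul(Mul(204, -96), Mul(6, Rational(-1, 2), Add(-7, Mul(-1, 90)))) = Mul(-19584, Mul(6, Rational(-1, 2), Add(-7, -90))) = Mul(-19584, Mul(6, Rational(-1, 2), -97)) = Mul(-19584, 291) = -5698944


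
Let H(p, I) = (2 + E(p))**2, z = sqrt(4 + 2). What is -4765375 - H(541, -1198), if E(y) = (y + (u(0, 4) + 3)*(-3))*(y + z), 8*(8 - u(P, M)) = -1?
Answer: -4827287632615/64 - 8922086037*sqrt(6)/32 ≈ -7.6109e+10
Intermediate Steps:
u(P, M) = 65/8 (u(P, M) = 8 - 1/8*(-1) = 8 + 1/8 = 65/8)
z = sqrt(6) ≈ 2.4495
E(y) = (-267/8 + y)*(y + sqrt(6)) (E(y) = (y + (65/8 + 3)*(-3))*(y + sqrt(6)) = (y + (89/8)*(-3))*(y + sqrt(6)) = (y - 267/8)*(y + sqrt(6)) = (-267/8 + y)*(y + sqrt(6)))
H(p, I) = (2 + p**2 - 267*p/8 - 267*sqrt(6)/8 + p*sqrt(6))**2 (H(p, I) = (2 + (p**2 - 267*p/8 - 267*sqrt(6)/8 + p*sqrt(6)))**2 = (2 + p**2 - 267*p/8 - 267*sqrt(6)/8 + p*sqrt(6))**2)
-4765375 - H(541, -1198) = -4765375 - (-16 - 8*541**2 + 267*541 + 267*sqrt(6) - 8*541*sqrt(6))**2/64 = -4765375 - (-16 - 8*292681 + 144447 + 267*sqrt(6) - 4328*sqrt(6))**2/64 = -4765375 - (-16 - 2341448 + 144447 + 267*sqrt(6) - 4328*sqrt(6))**2/64 = -4765375 - (-2197017 - 4061*sqrt(6))**2/64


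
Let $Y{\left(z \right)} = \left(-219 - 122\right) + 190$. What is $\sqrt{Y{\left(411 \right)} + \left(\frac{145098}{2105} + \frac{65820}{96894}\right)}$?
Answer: $\frac{i \sqrt{94052289296207235}}{33993645} \approx 9.0217 i$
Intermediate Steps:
$Y{\left(z \right)} = -151$ ($Y{\left(z \right)} = -341 + 190 = -151$)
$\sqrt{Y{\left(411 \right)} + \left(\frac{145098}{2105} + \frac{65820}{96894}\right)} = \sqrt{-151 + \left(\frac{145098}{2105} + \frac{65820}{96894}\right)} = \sqrt{-151 + \left(145098 \cdot \frac{1}{2105} + 65820 \cdot \frac{1}{96894}\right)} = \sqrt{-151 + \left(\frac{145098}{2105} + \frac{10970}{16149}\right)} = \sqrt{-151 + \frac{2366279452}{33993645}} = \sqrt{- \frac{2766760943}{33993645}} = \frac{i \sqrt{94052289296207235}}{33993645}$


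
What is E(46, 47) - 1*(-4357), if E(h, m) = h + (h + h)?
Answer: 4495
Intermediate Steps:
E(h, m) = 3*h (E(h, m) = h + 2*h = 3*h)
E(46, 47) - 1*(-4357) = 3*46 - 1*(-4357) = 138 + 4357 = 4495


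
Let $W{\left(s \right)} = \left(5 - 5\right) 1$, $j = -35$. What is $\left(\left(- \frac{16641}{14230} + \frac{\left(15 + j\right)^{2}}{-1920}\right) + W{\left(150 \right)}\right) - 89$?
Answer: $- \frac{15432907}{170760} \approx -90.378$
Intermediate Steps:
$W{\left(s \right)} = 0$ ($W{\left(s \right)} = 0 \cdot 1 = 0$)
$\left(\left(- \frac{16641}{14230} + \frac{\left(15 + j\right)^{2}}{-1920}\right) + W{\left(150 \right)}\right) - 89 = \left(\left(- \frac{16641}{14230} + \frac{\left(15 - 35\right)^{2}}{-1920}\right) + 0\right) - 89 = \left(\left(\left(-16641\right) \frac{1}{14230} + \left(-20\right)^{2} \left(- \frac{1}{1920}\right)\right) + 0\right) - 89 = \left(\left(- \frac{16641}{14230} + 400 \left(- \frac{1}{1920}\right)\right) + 0\right) - 89 = \left(\left(- \frac{16641}{14230} - \frac{5}{24}\right) + 0\right) - 89 = \left(- \frac{235267}{170760} + 0\right) - 89 = - \frac{235267}{170760} - 89 = - \frac{15432907}{170760}$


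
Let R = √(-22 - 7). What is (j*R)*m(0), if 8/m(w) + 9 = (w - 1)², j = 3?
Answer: -3*I*√29 ≈ -16.155*I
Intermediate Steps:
m(w) = 8/(-9 + (-1 + w)²) (m(w) = 8/(-9 + (w - 1)²) = 8/(-9 + (-1 + w)²))
R = I*√29 (R = √(-29) = I*√29 ≈ 5.3852*I)
(j*R)*m(0) = (3*(I*√29))*(8/(-9 + (-1 + 0)²)) = (3*I*√29)*(8/(-9 + (-1)²)) = (3*I*√29)*(8/(-9 + 1)) = (3*I*√29)*(8/(-8)) = (3*I*√29)*(8*(-⅛)) = (3*I*√29)*(-1) = -3*I*√29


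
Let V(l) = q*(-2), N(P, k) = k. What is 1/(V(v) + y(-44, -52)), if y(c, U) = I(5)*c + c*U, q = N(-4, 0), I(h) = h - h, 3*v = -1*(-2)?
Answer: 1/2288 ≈ 0.00043706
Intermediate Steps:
v = ⅔ (v = (-1*(-2))/3 = (⅓)*2 = ⅔ ≈ 0.66667)
I(h) = 0
q = 0
y(c, U) = U*c (y(c, U) = 0*c + c*U = 0 + U*c = U*c)
V(l) = 0 (V(l) = 0*(-2) = 0)
1/(V(v) + y(-44, -52)) = 1/(0 - 52*(-44)) = 1/(0 + 2288) = 1/2288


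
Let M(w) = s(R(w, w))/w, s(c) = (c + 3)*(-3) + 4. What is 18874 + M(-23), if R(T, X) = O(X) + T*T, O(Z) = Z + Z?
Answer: 435556/23 ≈ 18937.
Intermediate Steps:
O(Z) = 2*Z
R(T, X) = T² + 2*X (R(T, X) = 2*X + T*T = 2*X + T² = T² + 2*X)
s(c) = -5 - 3*c (s(c) = (3 + c)*(-3) + 4 = (-9 - 3*c) + 4 = -5 - 3*c)
M(w) = (-5 - 6*w - 3*w²)/w (M(w) = (-5 - 3*(w² + 2*w))/w = (-5 + (-6*w - 3*w²))/w = (-5 - 6*w - 3*w²)/w)
18874 + M(-23) = 18874 + (-6 - 5/(-23) - 3*(-23)) = 18874 + (-6 - 5*(-1/23) + 69) = 18874 + (-6 + 5/23 + 69) = 18874 + 1454/23 = 435556/23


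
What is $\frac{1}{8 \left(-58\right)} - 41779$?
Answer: $- \frac{19385457}{464} \approx -41779.0$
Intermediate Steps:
$\frac{1}{8 \left(-58\right)} - 41779 = \frac{1}{-464} - 41779 = - \frac{1}{464} - 41779 = - \frac{19385457}{464}$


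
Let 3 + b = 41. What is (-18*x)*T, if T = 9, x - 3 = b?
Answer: -6642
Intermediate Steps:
b = 38 (b = -3 + 41 = 38)
x = 41 (x = 3 + 38 = 41)
(-18*x)*T = -18*41*9 = -738*9 = -6642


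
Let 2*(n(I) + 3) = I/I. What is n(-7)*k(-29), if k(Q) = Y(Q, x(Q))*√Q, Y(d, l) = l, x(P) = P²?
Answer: -4205*I*√29/2 ≈ -11322.0*I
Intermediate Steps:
k(Q) = Q^(5/2) (k(Q) = Q²*√Q = Q^(5/2))
n(I) = -5/2 (n(I) = -3 + (I/I)/2 = -3 + (½)*1 = -3 + ½ = -5/2)
n(-7)*k(-29) = -4205*I*√29/2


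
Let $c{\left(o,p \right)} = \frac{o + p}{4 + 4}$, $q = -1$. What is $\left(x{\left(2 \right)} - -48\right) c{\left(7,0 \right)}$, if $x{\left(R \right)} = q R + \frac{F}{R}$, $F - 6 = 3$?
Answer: $\frac{707}{16} \approx 44.188$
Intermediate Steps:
$F = 9$ ($F = 6 + 3 = 9$)
$c{\left(o,p \right)} = \frac{o}{8} + \frac{p}{8}$ ($c{\left(o,p \right)} = \frac{o + p}{8} = \left(o + p\right) \frac{1}{8} = \frac{o}{8} + \frac{p}{8}$)
$x{\left(R \right)} = - R + \frac{9}{R}$
$\left(x{\left(2 \right)} - -48\right) c{\left(7,0 \right)} = \left(\left(\left(-1\right) 2 + \frac{9}{2}\right) - -48\right) \left(\frac{1}{8} \cdot 7 + \frac{1}{8} \cdot 0\right) = \left(\left(-2 + 9 \cdot \frac{1}{2}\right) + 48\right) \left(\frac{7}{8} + 0\right) = \left(\left(-2 + \frac{9}{2}\right) + 48\right) \frac{7}{8} = \left(\frac{5}{2} + 48\right) \frac{7}{8} = \frac{101}{2} \cdot \frac{7}{8} = \frac{707}{16}$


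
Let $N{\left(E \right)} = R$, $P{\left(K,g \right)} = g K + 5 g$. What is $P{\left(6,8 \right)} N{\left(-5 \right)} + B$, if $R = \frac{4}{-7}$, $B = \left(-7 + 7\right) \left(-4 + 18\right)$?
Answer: $- \frac{352}{7} \approx -50.286$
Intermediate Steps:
$B = 0$ ($B = 0 \cdot 14 = 0$)
$P{\left(K,g \right)} = 5 g + K g$ ($P{\left(K,g \right)} = K g + 5 g = 5 g + K g$)
$R = - \frac{4}{7}$ ($R = 4 \left(- \frac{1}{7}\right) = - \frac{4}{7} \approx -0.57143$)
$N{\left(E \right)} = - \frac{4}{7}$
$P{\left(6,8 \right)} N{\left(-5 \right)} + B = 8 \left(5 + 6\right) \left(- \frac{4}{7}\right) + 0 = 8 \cdot 11 \left(- \frac{4}{7}\right) + 0 = 88 \left(- \frac{4}{7}\right) + 0 = - \frac{352}{7} + 0 = - \frac{352}{7}$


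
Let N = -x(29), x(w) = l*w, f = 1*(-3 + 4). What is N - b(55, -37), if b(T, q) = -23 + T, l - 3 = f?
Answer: -148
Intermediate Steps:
f = 1 (f = 1*1 = 1)
l = 4 (l = 3 + 1 = 4)
x(w) = 4*w
N = -116 (N = -4*29 = -1*116 = -116)
N - b(55, -37) = -116 - (-23 + 55) = -116 - 1*32 = -116 - 32 = -148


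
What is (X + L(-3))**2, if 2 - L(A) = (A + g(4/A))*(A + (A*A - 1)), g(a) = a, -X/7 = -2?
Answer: 12769/9 ≈ 1418.8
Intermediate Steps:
X = 14 (X = -7*(-2) = 14)
L(A) = 2 - (A + 4/A)*(-1 + A + A**2) (L(A) = 2 - (A + 4/A)*(A + (A*A - 1)) = 2 - (A + 4/A)*(A + (A**2 - 1)) = 2 - (A + 4/A)*(A + (-1 + A**2)) = 2 - (A + 4/A)*(-1 + A + A**2))
(X + L(-3))**2 = (14 + (-2 - 1*(-3)**2 - 1*(-3)**3 - 3*(-3) + 4/(-3)))**2 = (14 + (-2 - 1*9 - 1*(-27) + 9 + 4*(-1/3)))**2 = (14 + (-2 - 9 + 27 + 9 - 4/3))**2 = (14 + 71/3)**2 = (113/3)**2 = 12769/9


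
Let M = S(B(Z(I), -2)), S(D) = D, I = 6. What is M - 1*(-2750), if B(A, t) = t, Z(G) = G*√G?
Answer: 2748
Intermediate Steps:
Z(G) = G^(3/2)
M = -2
M - 1*(-2750) = -2 - 1*(-2750) = -2 + 2750 = 2748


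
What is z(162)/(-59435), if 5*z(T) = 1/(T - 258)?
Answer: 1/28528800 ≈ 3.5052e-8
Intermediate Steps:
z(T) = 1/(5*(-258 + T)) (z(T) = 1/(5*(T - 258)) = 1/(5*(-258 + T)))
z(162)/(-59435) = (1/(5*(-258 + 162)))/(-59435) = ((⅕)/(-96))*(-1/59435) = ((⅕)*(-1/96))*(-1/59435) = -1/480*(-1/59435) = 1/28528800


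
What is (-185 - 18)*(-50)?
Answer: 10150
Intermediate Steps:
(-185 - 18)*(-50) = -203*(-50) = 10150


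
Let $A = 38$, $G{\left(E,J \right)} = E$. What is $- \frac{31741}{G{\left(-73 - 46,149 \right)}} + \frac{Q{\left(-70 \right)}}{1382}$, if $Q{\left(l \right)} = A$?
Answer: $\frac{21935292}{82229} \approx 266.76$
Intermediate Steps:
$Q{\left(l \right)} = 38$
$- \frac{31741}{G{\left(-73 - 46,149 \right)}} + \frac{Q{\left(-70 \right)}}{1382} = - \frac{31741}{-73 - 46} + \frac{38}{1382} = - \frac{31741}{-119} + 38 \cdot \frac{1}{1382} = \left(-31741\right) \left(- \frac{1}{119}\right) + \frac{19}{691} = \frac{31741}{119} + \frac{19}{691} = \frac{21935292}{82229}$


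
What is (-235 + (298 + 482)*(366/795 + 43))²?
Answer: 3183358934809/2809 ≈ 1.1333e+9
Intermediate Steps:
(-235 + (298 + 482)*(366/795 + 43))² = (-235 + 780*(366*(1/795) + 43))² = (-235 + 780*(122/265 + 43))² = (-235 + 780*(11517/265))² = (-235 + 1796652/53)² = (1784197/53)² = 3183358934809/2809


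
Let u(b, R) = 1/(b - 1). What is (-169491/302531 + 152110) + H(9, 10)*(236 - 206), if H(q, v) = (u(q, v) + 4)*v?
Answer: 92784406063/605062 ≈ 1.5335e+5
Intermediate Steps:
u(b, R) = 1/(-1 + b)
H(q, v) = v*(4 + 1/(-1 + q)) (H(q, v) = (1/(-1 + q) + 4)*v = (4 + 1/(-1 + q))*v = v*(4 + 1/(-1 + q)))
(-169491/302531 + 152110) + H(9, 10)*(236 - 206) = (-169491/302531 + 152110) + (10*(-3 + 4*9)/(-1 + 9))*(236 - 206) = (-169491*1/302531 + 152110) + (10*(-3 + 36)/8)*30 = (-169491/302531 + 152110) + (10*(⅛)*33)*30 = 46017820919/302531 + (165/4)*30 = 46017820919/302531 + 2475/2 = 92784406063/605062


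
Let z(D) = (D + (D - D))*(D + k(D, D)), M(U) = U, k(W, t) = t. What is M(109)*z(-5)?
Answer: 5450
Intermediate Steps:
z(D) = 2*D**2 (z(D) = (D + (D - D))*(D + D) = (D + 0)*(2*D) = D*(2*D) = 2*D**2)
M(109)*z(-5) = 109*(2*(-5)**2) = 109*(2*25) = 109*50 = 5450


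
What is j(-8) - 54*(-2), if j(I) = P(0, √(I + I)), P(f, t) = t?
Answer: 108 + 4*I ≈ 108.0 + 4.0*I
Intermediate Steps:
j(I) = √2*√I (j(I) = √(I + I) = √(2*I) = √2*√I)
j(-8) - 54*(-2) = √2*√(-8) - 54*(-2) = √2*(2*I*√2) + 108 = 4*I + 108 = 108 + 4*I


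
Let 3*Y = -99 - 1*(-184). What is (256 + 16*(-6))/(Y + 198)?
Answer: 480/679 ≈ 0.70692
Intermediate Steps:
Y = 85/3 (Y = (-99 - 1*(-184))/3 = (-99 + 184)/3 = (1/3)*85 = 85/3 ≈ 28.333)
(256 + 16*(-6))/(Y + 198) = (256 + 16*(-6))/(85/3 + 198) = (256 - 96)/(679/3) = 160*(3/679) = 480/679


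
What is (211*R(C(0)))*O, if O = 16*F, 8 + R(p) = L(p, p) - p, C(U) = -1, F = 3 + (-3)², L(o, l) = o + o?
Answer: -364608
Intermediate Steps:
L(o, l) = 2*o
F = 12 (F = 3 + 9 = 12)
R(p) = -8 + p (R(p) = -8 + (2*p - p) = -8 + p)
O = 192 (O = 16*12 = 192)
(211*R(C(0)))*O = (211*(-8 - 1))*192 = (211*(-9))*192 = -1899*192 = -364608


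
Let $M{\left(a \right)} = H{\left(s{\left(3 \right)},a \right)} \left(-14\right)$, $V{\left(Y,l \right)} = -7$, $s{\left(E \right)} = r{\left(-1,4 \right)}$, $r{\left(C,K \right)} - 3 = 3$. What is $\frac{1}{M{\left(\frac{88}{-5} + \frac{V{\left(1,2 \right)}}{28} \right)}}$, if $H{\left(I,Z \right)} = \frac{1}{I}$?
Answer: $- \frac{3}{7} \approx -0.42857$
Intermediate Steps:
$r{\left(C,K \right)} = 6$ ($r{\left(C,K \right)} = 3 + 3 = 6$)
$s{\left(E \right)} = 6$
$M{\left(a \right)} = - \frac{7}{3}$ ($M{\left(a \right)} = \frac{1}{6} \left(-14\right) = - \frac{7}{3}$)
$\frac{1}{M{\left(\frac{88}{-5} + \frac{V{\left(1,2 \right)}}{28} \right)}} = \frac{1}{- \frac{7}{3}} = - \frac{3}{7}$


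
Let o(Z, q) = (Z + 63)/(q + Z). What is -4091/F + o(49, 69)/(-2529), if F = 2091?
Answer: -203513099/104000067 ≈ -1.9569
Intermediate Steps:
o(Z, q) = (63 + Z)/(Z + q)
-4091/F + o(49, 69)/(-2529) = -4091/2091 + ((63 + 49)/(49 + 69))/(-2529) = -4091*1/2091 + (112/118)*(-1/2529) = -4091/2091 + ((1/118)*112)*(-1/2529) = -4091/2091 + (56/59)*(-1/2529) = -4091/2091 - 56/149211 = -203513099/104000067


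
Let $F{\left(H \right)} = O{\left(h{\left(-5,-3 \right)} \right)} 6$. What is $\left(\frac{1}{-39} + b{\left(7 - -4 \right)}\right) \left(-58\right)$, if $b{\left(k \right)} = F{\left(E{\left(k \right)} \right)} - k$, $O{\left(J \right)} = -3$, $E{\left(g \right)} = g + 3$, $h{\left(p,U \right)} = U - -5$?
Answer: $\frac{65656}{39} \approx 1683.5$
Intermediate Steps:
$h{\left(p,U \right)} = 5 + U$ ($h{\left(p,U \right)} = U + 5 = 5 + U$)
$E{\left(g \right)} = 3 + g$
$F{\left(H \right)} = -18$ ($F{\left(H \right)} = \left(-3\right) 6 = -18$)
$b{\left(k \right)} = -18 - k$
$\left(\frac{1}{-39} + b{\left(7 - -4 \right)}\right) \left(-58\right) = \left(\frac{1}{-39} - \left(25 + 4\right)\right) \left(-58\right) = \left(- \frac{1}{39} - 29\right) \left(-58\right) = \left(- \frac{1132}{39}\right) \left(-58\right) = \frac{65656}{39}$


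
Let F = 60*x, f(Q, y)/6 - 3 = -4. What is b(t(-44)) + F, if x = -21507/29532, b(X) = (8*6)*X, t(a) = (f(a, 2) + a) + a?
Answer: -104781/23 ≈ -4555.7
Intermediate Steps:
f(Q, y) = -6 (f(Q, y) = 18 + 6*(-4) = 18 - 24 = -6)
t(a) = -6 + 2*a (t(a) = (-6 + a) + a = -6 + 2*a)
b(X) = 48*X
x = -67/92 (x = -21507*1/29532 = -67/92 ≈ -0.72826)
F = -1005/23 (F = 60*(-67/92) = -1005/23 ≈ -43.696)
b(t(-44)) + F = 48*(-6 + 2*(-44)) - 1005/23 = 48*(-6 - 88) - 1005/23 = 48*(-94) - 1005/23 = -4512 - 1005/23 = -104781/23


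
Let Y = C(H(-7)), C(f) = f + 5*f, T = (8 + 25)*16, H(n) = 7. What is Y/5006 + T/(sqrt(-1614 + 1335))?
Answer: 21/2503 - 176*I*sqrt(31)/31 ≈ 0.0083899 - 31.611*I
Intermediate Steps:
T = 528 (T = 33*16 = 528)
C(f) = 6*f
Y = 42 (Y = 6*7 = 42)
Y/5006 + T/(sqrt(-1614 + 1335)) = 42/5006 + 528/(sqrt(-1614 + 1335)) = 42*(1/5006) + 528/(sqrt(-279)) = 21/2503 + 528/((3*I*sqrt(31))) = 21/2503 + 528*(-I*sqrt(31)/93) = 21/2503 - 176*I*sqrt(31)/31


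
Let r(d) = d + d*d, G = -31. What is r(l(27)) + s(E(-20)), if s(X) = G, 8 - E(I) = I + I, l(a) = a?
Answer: 725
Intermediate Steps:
E(I) = 8 - 2*I (E(I) = 8 - (I + I) = 8 - 2*I)
s(X) = -31
r(d) = d + d²
r(l(27)) + s(E(-20)) = 27*(1 + 27) - 31 = 27*28 - 31 = 756 - 31 = 725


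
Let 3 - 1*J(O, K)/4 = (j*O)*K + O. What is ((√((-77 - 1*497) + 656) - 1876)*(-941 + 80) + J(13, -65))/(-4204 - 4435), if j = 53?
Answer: -1794336/8639 + 861*√82/8639 ≈ -206.80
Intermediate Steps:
J(O, K) = 12 - 4*O - 212*K*O (J(O, K) = 12 - 4*((53*O)*K + O) = 12 - 4*(53*K*O + O) = 12 - 4*(O + 53*K*O) = 12 + (-4*O - 212*K*O) = 12 - 4*O - 212*K*O)
((√((-77 - 1*497) + 656) - 1876)*(-941 + 80) + J(13, -65))/(-4204 - 4435) = ((√((-77 - 1*497) + 656) - 1876)*(-941 + 80) + (12 - 4*13 - 212*(-65)*13))/(-4204 - 4435) = ((√((-77 - 497) + 656) - 1876)*(-861) + (12 - 52 + 179140))/(-8639) = ((√(-574 + 656) - 1876)*(-861) + 179100)*(-1/8639) = ((√82 - 1876)*(-861) + 179100)*(-1/8639) = ((-1876 + √82)*(-861) + 179100)*(-1/8639) = ((1615236 - 861*√82) + 179100)*(-1/8639) = (1794336 - 861*√82)*(-1/8639) = -1794336/8639 + 861*√82/8639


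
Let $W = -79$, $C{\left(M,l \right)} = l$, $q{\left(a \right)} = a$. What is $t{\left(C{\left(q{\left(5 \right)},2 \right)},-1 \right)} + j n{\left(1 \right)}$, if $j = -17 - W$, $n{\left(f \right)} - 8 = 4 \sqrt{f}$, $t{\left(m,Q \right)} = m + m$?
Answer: $748$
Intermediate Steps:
$t{\left(m,Q \right)} = 2 m$
$n{\left(f \right)} = 8 + 4 \sqrt{f}$
$j = 62$ ($j = -17 - -79 = -17 + 79 = 62$)
$t{\left(C{\left(q{\left(5 \right)},2 \right)},-1 \right)} + j n{\left(1 \right)} = 2 \cdot 2 + 62 \left(8 + 4 \sqrt{1}\right) = 4 + 62 \left(8 + 4 \cdot 1\right) = 4 + 62 \left(8 + 4\right) = 4 + 62 \cdot 12 = 4 + 744 = 748$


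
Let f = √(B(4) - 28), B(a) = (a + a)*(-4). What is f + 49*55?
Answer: 2695 + 2*I*√15 ≈ 2695.0 + 7.746*I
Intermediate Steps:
B(a) = -8*a (B(a) = (2*a)*(-4) = -8*a)
f = 2*I*√15 (f = √(-8*4 - 28) = √(-32 - 28) = √(-60) = 2*I*√15 ≈ 7.746*I)
f + 49*55 = 2*I*√15 + 49*55 = 2*I*√15 + 2695 = 2695 + 2*I*√15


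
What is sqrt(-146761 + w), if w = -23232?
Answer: I*sqrt(169993) ≈ 412.3*I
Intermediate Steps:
sqrt(-146761 + w) = sqrt(-146761 - 23232) = sqrt(-169993) = I*sqrt(169993)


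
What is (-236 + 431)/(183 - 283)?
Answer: -39/20 ≈ -1.9500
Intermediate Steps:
(-236 + 431)/(183 - 283) = 195/(-100) = 195*(-1/100) = -39/20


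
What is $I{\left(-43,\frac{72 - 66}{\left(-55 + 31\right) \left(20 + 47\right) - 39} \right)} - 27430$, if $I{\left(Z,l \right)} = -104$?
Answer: $-27534$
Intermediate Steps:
$I{\left(-43,\frac{72 - 66}{\left(-55 + 31\right) \left(20 + 47\right) - 39} \right)} - 27430 = -104 - 27430 = -27534$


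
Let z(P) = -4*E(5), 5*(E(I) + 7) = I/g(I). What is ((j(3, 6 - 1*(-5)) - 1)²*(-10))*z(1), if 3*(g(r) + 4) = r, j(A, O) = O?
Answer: -208000/7 ≈ -29714.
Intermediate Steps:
g(r) = -4 + r/3
E(I) = -7 + I/(5*(-4 + I/3)) (E(I) = -7 + (I/(-4 + I/3))/5 = -7 + I/(5*(-4 + I/3)))
z(P) = 208/7 (z(P) = -16*(105 - 8*5)/(5*(-12 + 5)) = -16*(105 - 40)/(5*(-7)) = -16*(-1)*65/(5*7) = -4*(-52/7) = 208/7)
((j(3, 6 - 1*(-5)) - 1)²*(-10))*z(1) = (((6 - 1*(-5)) - 1)²*(-10))*(208/7) = (((6 + 5) - 1)²*(-10))*(208/7) = ((11 - 1)²*(-10))*(208/7) = (10²*(-10))*(208/7) = (100*(-10))*(208/7) = -1000*208/7 = -208000/7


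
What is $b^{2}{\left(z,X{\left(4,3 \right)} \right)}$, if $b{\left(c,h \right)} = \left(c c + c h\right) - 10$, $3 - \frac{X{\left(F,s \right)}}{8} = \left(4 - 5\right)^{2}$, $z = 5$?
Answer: $9025$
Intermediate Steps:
$X{\left(F,s \right)} = 16$ ($X{\left(F,s \right)} = 24 - 8 \left(4 - 5\right)^{2} = 24 - 8 \left(-1\right)^{2} = 24 - 8 = 16$)
$b{\left(c,h \right)} = -10 + c^{2} + c h$ ($b{\left(c,h \right)} = \left(c^{2} + c h\right) - 10 = -10 + c^{2} + c h$)
$b^{2}{\left(z,X{\left(4,3 \right)} \right)} = \left(-10 + 5^{2} + 5 \cdot 16\right)^{2} = \left(-10 + 25 + 80\right)^{2} = 95^{2} = 9025$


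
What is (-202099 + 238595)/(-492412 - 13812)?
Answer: -2281/31639 ≈ -0.072095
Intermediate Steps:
(-202099 + 238595)/(-492412 - 13812) = 36496/(-506224) = 36496*(-1/506224) = -2281/31639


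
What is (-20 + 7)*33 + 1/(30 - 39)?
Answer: -3862/9 ≈ -429.11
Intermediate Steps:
(-20 + 7)*33 + 1/(30 - 39) = -13*33 + 1/(-9) = -429 - ⅑ = -3862/9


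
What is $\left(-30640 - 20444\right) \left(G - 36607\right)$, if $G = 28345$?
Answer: $422056008$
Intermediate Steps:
$\left(-30640 - 20444\right) \left(G - 36607\right) = \left(-30640 - 20444\right) \left(28345 - 36607\right) = \left(-51084\right) \left(-8262\right) = 422056008$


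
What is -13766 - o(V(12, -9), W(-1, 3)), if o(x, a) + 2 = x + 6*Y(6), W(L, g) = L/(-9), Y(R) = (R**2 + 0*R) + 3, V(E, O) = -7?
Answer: -13991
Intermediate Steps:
Y(R) = 3 + R**2 (Y(R) = (R**2 + 0) + 3 = R**2 + 3 = 3 + R**2)
W(L, g) = -L/9 (W(L, g) = L*(-1/9) = -L/9)
o(x, a) = 232 + x (o(x, a) = -2 + (x + 6*(3 + 6**2)) = -2 + (x + 6*(3 + 36)) = -2 + (x + 6*39) = -2 + (x + 234) = -2 + (234 + x) = 232 + x)
-13766 - o(V(12, -9), W(-1, 3)) = -13766 - (232 - 7) = -13766 - 1*225 = -13766 - 225 = -13991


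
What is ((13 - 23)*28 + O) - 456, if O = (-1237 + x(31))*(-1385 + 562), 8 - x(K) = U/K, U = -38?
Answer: 31301387/31 ≈ 1.0097e+6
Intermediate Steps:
x(K) = 8 + 38/K (x(K) = 8 - (-38)/K = 8 + 38/K)
O = 31324203/31 (O = (-1237 + (8 + 38/31))*(-1385 + 562) = (-1237 + (8 + 38*(1/31)))*(-823) = (-1237 + (8 + 38/31))*(-823) = (-1237 + 286/31)*(-823) = -38061/31*(-823) = 31324203/31 ≈ 1.0105e+6)
((13 - 23)*28 + O) - 456 = ((13 - 23)*28 + 31324203/31) - 456 = (-10*28 + 31324203/31) - 456 = (-280 + 31324203/31) - 456 = 31315523/31 - 456 = 31301387/31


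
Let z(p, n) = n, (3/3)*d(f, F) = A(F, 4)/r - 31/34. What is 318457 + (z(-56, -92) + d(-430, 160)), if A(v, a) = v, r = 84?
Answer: 227313319/714 ≈ 3.1837e+5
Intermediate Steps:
d(f, F) = -31/34 + F/84 (d(f, F) = F/84 - 31/34 = -31/34 + F/84)
318457 + (z(-56, -92) + d(-430, 160)) = 318457 + (-92 + (-31/34 + (1/84)*160)) = 318457 + (-92 + (-31/34 + 40/21)) = 318457 + (-92 + 709/714) = 318457 - 64979/714 = 227313319/714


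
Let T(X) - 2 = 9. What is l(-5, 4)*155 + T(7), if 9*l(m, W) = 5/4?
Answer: 1171/36 ≈ 32.528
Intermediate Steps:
T(X) = 11 (T(X) = 2 + 9 = 11)
l(m, W) = 5/36 (l(m, W) = (5/4)/9 = (5*(1/4))/9 = (1/9)*(5/4) = 5/36)
l(-5, 4)*155 + T(7) = (5/36)*155 + 11 = 775/36 + 11 = 1171/36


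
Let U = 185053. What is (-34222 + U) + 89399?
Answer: 240230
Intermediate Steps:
(-34222 + U) + 89399 = (-34222 + 185053) + 89399 = 150831 + 89399 = 240230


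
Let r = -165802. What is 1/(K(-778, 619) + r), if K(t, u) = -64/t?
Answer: -389/64496946 ≈ -6.0313e-6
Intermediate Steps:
1/(K(-778, 619) + r) = 1/(-64/(-778) - 165802) = 1/(-64*(-1/778) - 165802) = 1/(32/389 - 165802) = 1/(-64496946/389) = -389/64496946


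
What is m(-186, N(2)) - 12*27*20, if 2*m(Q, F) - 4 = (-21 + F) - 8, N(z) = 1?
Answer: -6492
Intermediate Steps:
m(Q, F) = -25/2 + F/2 (m(Q, F) = 2 + ((-21 + F) - 8)/2 = 2 + (-29 + F)/2 = 2 + (-29/2 + F/2) = -25/2 + F/2)
m(-186, N(2)) - 12*27*20 = (-25/2 + (½)*1) - 12*27*20 = (-25/2 + ½) - 324*20 = -12 - 6480 = -6492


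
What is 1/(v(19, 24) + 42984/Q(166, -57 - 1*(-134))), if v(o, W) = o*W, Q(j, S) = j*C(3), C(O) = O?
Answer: 83/45012 ≈ 0.0018440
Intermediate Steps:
Q(j, S) = 3*j (Q(j, S) = j*3 = 3*j)
v(o, W) = W*o
1/(v(19, 24) + 42984/Q(166, -57 - 1*(-134))) = 1/(24*19 + 42984/((3*166))) = 1/(456 + 42984/498) = 1/(456 + 42984*(1/498)) = 1/(456 + 7164/83) = 1/(45012/83) = 83/45012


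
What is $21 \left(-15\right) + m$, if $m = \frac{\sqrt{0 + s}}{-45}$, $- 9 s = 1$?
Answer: $-315 - \frac{i}{135} \approx -315.0 - 0.0074074 i$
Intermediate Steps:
$s = - \frac{1}{9}$ ($s = \left(- \frac{1}{9}\right) 1 = - \frac{1}{9} \approx -0.11111$)
$m = - \frac{i}{135}$ ($m = \frac{\sqrt{0 - \frac{1}{9}}}{-45} = \sqrt{- \frac{1}{9}} \left(- \frac{1}{45}\right) = \frac{i}{3} \left(- \frac{1}{45}\right) = - \frac{i}{135} \approx - 0.0074074 i$)
$21 \left(-15\right) + m = 21 \left(-15\right) - \frac{i}{135} = -315 - \frac{i}{135}$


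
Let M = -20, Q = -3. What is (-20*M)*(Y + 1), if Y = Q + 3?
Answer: 400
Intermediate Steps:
Y = 0 (Y = -3 + 3 = 0)
(-20*M)*(Y + 1) = (-20*(-20))*(0 + 1) = 400*1 = 400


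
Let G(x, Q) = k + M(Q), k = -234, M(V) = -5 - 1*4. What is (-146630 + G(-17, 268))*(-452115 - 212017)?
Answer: 97543059236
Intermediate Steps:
M(V) = -9 (M(V) = -5 - 4 = -9)
G(x, Q) = -243 (G(x, Q) = -234 - 9 = -243)
(-146630 + G(-17, 268))*(-452115 - 212017) = (-146630 - 243)*(-452115 - 212017) = -146873*(-664132) = 97543059236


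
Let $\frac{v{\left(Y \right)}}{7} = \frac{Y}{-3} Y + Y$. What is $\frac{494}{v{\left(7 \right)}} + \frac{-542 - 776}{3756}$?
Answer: $- \frac{364045}{46011} \approx -7.9121$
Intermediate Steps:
$v{\left(Y \right)} = 7 Y - \frac{7 Y^{2}}{3}$ ($v{\left(Y \right)} = 7 \left(\frac{Y}{-3} Y + Y\right) = 7 \left(Y \left(- \frac{1}{3}\right) Y + Y\right) = 7 \left(- \frac{Y}{3} Y + Y\right) = 7 \left(- \frac{Y^{2}}{3} + Y\right) = 7 \left(Y - \frac{Y^{2}}{3}\right) = 7 Y - \frac{7 Y^{2}}{3}$)
$\frac{494}{v{\left(7 \right)}} + \frac{-542 - 776}{3756} = \frac{494}{\frac{7}{3} \cdot 7 \left(3 - 7\right)} + \frac{-542 - 776}{3756} = \frac{494}{\frac{7}{3} \cdot 7 \left(3 - 7\right)} + \left(-542 - 776\right) \frac{1}{3756} = \frac{494}{\frac{7}{3} \cdot 7 \left(-4\right)} - \frac{659}{1878} = \frac{494}{- \frac{196}{3}} - \frac{659}{1878} = 494 \left(- \frac{3}{196}\right) - \frac{659}{1878} = - \frac{741}{98} - \frac{659}{1878} = - \frac{364045}{46011}$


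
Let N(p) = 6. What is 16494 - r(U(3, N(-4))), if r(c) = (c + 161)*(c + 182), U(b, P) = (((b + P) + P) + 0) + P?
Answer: -20452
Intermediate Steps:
U(b, P) = b + 3*P (U(b, P) = (((P + b) + P) + 0) + P = ((b + 2*P) + 0) + P = (b + 2*P) + P = b + 3*P)
r(c) = (161 + c)*(182 + c)
16494 - r(U(3, N(-4))) = 16494 - (29302 + (3 + 3*6)² + 343*(3 + 3*6)) = 16494 - (29302 + (3 + 18)² + 343*(3 + 18)) = 16494 - (29302 + 21² + 343*21) = 16494 - (29302 + 441 + 7203) = 16494 - 1*36946 = 16494 - 36946 = -20452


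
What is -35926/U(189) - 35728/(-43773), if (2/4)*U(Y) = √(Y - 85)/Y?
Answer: 35728/43773 - 3395007*√26/52 ≈ -3.3291e+5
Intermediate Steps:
U(Y) = 2*√(-85 + Y)/Y (U(Y) = 2*(√(Y - 85)/Y) = 2*(√(-85 + Y)/Y) = 2*√(-85 + Y)/Y)
-35926/U(189) - 35728/(-43773) = -35926*189/(2*√(-85 + 189)) - 35728/(-43773) = -35926*189*√26/104 - 35728*(-1/43773) = -35926*189*√26/104 + 35728/43773 = -3395007*√26/52 + 35728/43773 = 35728/43773 - 3395007*√26/52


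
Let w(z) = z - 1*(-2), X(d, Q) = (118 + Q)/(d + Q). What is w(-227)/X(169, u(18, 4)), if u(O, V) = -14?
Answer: -34875/104 ≈ -335.34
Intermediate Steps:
X(d, Q) = (118 + Q)/(Q + d)
w(z) = 2 + z (w(z) = z + 2 = 2 + z)
w(-227)/X(169, u(18, 4)) = (2 - 227)/(((118 - 14)/(-14 + 169))) = -225/(104/155) = -225/((1/155)*104) = -225/104/155 = -225*155/104 = -34875/104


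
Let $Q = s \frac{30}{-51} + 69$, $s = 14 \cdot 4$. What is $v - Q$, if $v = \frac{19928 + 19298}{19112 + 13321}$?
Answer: $- \frac{19214587}{551361} \approx -34.849$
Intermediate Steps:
$s = 56$
$Q = \frac{613}{17}$ ($Q = 56 \frac{30}{-51} + 69 = 56 \cdot 30 \left(- \frac{1}{51}\right) + 69 = 56 \left(- \frac{10}{17}\right) + 69 = - \frac{560}{17} + 69 = \frac{613}{17} \approx 36.059$)
$v = \frac{39226}{32433} \approx 1.2094$
$v - Q = \frac{39226}{32433} - \frac{613}{17} = - \frac{19214587}{551361}$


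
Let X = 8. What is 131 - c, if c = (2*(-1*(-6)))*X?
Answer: 35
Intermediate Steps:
c = 96 (c = (2*(-1*(-6)))*8 = (2*6)*8 = 12*8 = 96)
131 - c = 131 - 1*96 = 131 - 96 = 35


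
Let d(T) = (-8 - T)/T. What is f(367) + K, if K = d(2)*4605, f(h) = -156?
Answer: -23181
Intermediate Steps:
d(T) = (-8 - T)/T
K = -23025 (K = ((-8 - 1*2)/2)*4605 = ((-8 - 2)/2)*4605 = ((1/2)*(-10))*4605 = -5*4605 = -23025)
f(367) + K = -156 - 23025 = -23181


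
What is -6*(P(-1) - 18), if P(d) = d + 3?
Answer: 96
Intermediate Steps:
P(d) = 3 + d
-6*(P(-1) - 18) = -6*((3 - 1) - 18) = -6*(2 - 18) = -6*(-16) = 96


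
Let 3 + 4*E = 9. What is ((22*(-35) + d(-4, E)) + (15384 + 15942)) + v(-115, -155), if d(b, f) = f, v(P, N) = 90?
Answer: 61295/2 ≈ 30648.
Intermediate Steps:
E = 3/2 (E = -¾ + (¼)*9 = -¾ + 9/4 = 3/2 ≈ 1.5000)
((22*(-35) + d(-4, E)) + (15384 + 15942)) + v(-115, -155) = ((22*(-35) + 3/2) + (15384 + 15942)) + 90 = ((-770 + 3/2) + 31326) + 90 = (-1537/2 + 31326) + 90 = 61115/2 + 90 = 61295/2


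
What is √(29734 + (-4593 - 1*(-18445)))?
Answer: √43586 ≈ 208.77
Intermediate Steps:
√(29734 + (-4593 - 1*(-18445))) = √(29734 + (-4593 + 18445)) = √(29734 + 13852) = √43586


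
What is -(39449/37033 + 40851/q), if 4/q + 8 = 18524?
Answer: -7002913638656/37033 ≈ -1.8910e+8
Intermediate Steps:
q = 1/4629 (q = 4/(-8 + 18524) = 4/18516 = 4*(1/18516) = 1/4629 ≈ 0.00021603)
-(39449/37033 + 40851/q) = -(39449/37033 + 40851/(1/4629)) = -(39449*(1/37033) + 40851*4629) = -(39449/37033 + 189099279) = -1*7002913638656/37033 = -7002913638656/37033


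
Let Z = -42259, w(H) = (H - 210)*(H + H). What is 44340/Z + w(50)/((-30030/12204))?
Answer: 39287284980/6043037 ≈ 6501.3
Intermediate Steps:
w(H) = 2*H*(-210 + H) (w(H) = (-210 + H)*(2*H) = 2*H*(-210 + H))
44340/Z + w(50)/((-30030/12204)) = 44340/(-42259) + (2*50*(-210 + 50))/((-30030/12204)) = 44340*(-1/42259) + (2*50*(-160))/((-30030*1/12204)) = -44340/42259 - 16000/(-5005/2034) = -44340/42259 - 16000*(-2034/5005) = -44340/42259 + 6508800/1001 = 39287284980/6043037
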